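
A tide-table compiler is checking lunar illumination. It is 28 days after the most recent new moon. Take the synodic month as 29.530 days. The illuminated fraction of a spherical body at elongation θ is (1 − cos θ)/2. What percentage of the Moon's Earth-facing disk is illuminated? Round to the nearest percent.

3%

Phase angle: θ = 360°·(28 d)/(29.530 d) = 341.3°.
Illuminated fraction = (1 − cos 341.3°)/2 = (1 − 0.947)/2 ≈ 0.026, so 3%.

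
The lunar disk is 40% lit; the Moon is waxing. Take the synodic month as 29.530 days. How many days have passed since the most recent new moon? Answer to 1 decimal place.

6.4 days

cos θ = 1 − 2f = 0.200, giving a principal value of 78.5°.
Before full moon the principal value applies: θ = 78.5°.
At 360°/29.530 d per day, 78.5° corresponds to 6.44 days.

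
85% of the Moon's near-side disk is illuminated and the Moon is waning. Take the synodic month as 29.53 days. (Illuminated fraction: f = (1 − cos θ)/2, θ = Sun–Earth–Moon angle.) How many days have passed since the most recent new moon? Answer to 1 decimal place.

From f = (1 − cos θ)/2: cos θ = 1 − 2×0.85 = -0.700; arccos → 134.4°.
A waning Moon lies in 180°–360°, so θ = 360° − 134.4° = 225.6°.
That fraction of the synodic month is 225.6/360 × 29.53 d ≈ 18.50 d.

18.5 days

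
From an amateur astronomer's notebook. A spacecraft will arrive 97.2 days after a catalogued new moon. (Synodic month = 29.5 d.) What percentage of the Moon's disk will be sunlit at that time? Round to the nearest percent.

64%

97.2/29.5 = 3.295 lunations, so 3 complete cycles and 8.70 d into the next.
Phase angle: θ = 360°·(8.70 d)/(29.5 d) = 106.2°.
cos 106.2° = (-0.278), so f = (1 − (-0.278))/2 = 0.639, so 64%.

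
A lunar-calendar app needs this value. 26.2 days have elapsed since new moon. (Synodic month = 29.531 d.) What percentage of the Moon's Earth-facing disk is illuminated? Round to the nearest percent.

12%

Phase angle: θ = 360°·(26.2 d)/(29.531 d) = 319.4°.
cos 319.4° = 0.759, so f = (1 − 0.759)/2 = 0.120, so 12%.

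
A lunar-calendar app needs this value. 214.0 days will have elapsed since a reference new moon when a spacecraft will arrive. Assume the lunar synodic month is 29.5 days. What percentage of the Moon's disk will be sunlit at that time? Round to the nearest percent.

Reduce mod P: 214.0 − 7×29.5 = 7.50 d into the current lunation.
The Moon has covered 7.50/29.5 of its cycle, so θ ≈ 360° × 7.50/29.5 = 91.5°.
With cos θ = (-0.027), the lit fraction is (1 − (-0.027))/2 ≈ 0.513, so 51%.

51%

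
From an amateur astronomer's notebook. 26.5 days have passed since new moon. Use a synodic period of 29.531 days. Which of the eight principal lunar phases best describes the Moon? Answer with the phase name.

waning crescent

At 26.5/29.531 of the cycle, θ ≈ 323° — the waning crescent range.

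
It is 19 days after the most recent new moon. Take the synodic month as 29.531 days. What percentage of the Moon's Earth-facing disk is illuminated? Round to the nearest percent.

Elongation θ = 360° × 19/29.531 ≈ 231.6°.
cos 231.6° = (-0.621), so f = (1 − (-0.621))/2 = 0.810, so 81%.

81%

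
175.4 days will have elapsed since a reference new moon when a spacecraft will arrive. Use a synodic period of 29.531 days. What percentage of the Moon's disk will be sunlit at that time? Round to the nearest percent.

175.4 d spans 5 complete synodic months (5 × 29.531 = 147.66 d) plus 27.75 d.
Elongation θ = 360° × 27.75/29.531 ≈ 338.2°.
Illuminated fraction = (1 − cos 338.2°)/2 = (1 − 0.929)/2 ≈ 0.036, so 4%.

4%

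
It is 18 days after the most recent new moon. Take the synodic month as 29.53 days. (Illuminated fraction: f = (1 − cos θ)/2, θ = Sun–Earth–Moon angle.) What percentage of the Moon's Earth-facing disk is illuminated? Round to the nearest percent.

The Moon has covered 18/29.53 of its cycle, so θ ≈ 360° × 18/29.53 = 219.4°.
Illuminated fraction = (1 − cos 219.4°)/2 = (1 − (-0.772))/2 ≈ 0.886, so 89%.

89%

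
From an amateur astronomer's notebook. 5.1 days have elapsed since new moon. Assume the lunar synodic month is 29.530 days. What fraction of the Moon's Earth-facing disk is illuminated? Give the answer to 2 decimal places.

Phase angle: θ = 360°·(5.1 d)/(29.530 d) = 62.2°.
Illuminated fraction = (1 − cos 62.2°)/2 = (1 − 0.467)/2 ≈ 0.267.

0.27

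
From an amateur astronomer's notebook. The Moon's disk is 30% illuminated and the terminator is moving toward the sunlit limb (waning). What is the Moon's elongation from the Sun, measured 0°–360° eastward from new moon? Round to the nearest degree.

cos θ = 1 − 2f = 0.400, giving a principal value of 66.4°.
Since the Moon is past full (waning), take the reflex angle: θ = 360° − 66.4° = 293.6°.

294°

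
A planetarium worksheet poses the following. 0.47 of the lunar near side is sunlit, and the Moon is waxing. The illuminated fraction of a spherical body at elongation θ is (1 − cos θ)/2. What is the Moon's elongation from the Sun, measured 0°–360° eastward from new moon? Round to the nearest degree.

87°

From f = (1 − cos θ)/2: cos θ = 1 − 2×0.47 = 0.060; arccos → 86.6°.
Waxing ⇒ before full, so θ = 86.6°.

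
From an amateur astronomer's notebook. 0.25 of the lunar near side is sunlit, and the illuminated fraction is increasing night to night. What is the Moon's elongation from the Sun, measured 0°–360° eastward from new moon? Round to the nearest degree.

60°

Invert f = (1 − cos θ)/2 to get cos θ = 1 − 2(0.25) = 0.500, hence θ₀ = arccos 0.500 = 60.0°.
Waxing ⇒ before full, so θ = 60.0°.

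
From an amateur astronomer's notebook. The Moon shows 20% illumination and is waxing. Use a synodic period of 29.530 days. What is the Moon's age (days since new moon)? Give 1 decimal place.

From f = (1 − cos θ)/2: cos θ = 1 − 2×0.20 = 0.600; arccos → 53.1°.
The Moon is waxing (0°–180°), so θ = 53.1° directly.
That fraction of the synodic month is 53.1/360 × 29.530 d ≈ 4.36 d.

4.4 days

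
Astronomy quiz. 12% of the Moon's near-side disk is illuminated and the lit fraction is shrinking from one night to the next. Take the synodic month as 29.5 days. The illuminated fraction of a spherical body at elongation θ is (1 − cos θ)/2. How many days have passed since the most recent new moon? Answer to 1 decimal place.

Invert f = (1 − cos θ)/2 to get cos θ = 1 − 2(0.12) = 0.760, hence θ₀ = arccos 0.760 = 40.5°.
Waning ⇒ past full, so θ = 360° − 40.5° = 319.5°.
Age = 29.5 × 319.5°/360° ≈ 26.18 days.

26.2 days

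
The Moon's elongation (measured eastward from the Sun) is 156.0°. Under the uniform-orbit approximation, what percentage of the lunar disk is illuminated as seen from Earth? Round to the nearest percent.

96%

f = (1 − cos 156.0°)/2 = (1 − (-0.914))/2 ≈ 0.957, i.e. 96%.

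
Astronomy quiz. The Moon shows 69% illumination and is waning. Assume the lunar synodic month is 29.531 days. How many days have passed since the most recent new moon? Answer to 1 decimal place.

Invert f = (1 − cos θ)/2 to get cos θ = 1 − 2(0.69) = -0.380, hence θ₀ = arccos -0.380 = 112.3°.
Waning ⇒ past full, so θ = 360° − 112.3° = 247.7°.
At 360°/29.531 d per day, 247.7° corresponds to 20.32 days.

20.3 days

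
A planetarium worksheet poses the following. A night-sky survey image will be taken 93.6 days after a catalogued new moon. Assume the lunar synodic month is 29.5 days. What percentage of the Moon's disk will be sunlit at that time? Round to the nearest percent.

27%

Reduce mod P: 93.6 − 3×29.5 = 5.10 d into the current lunation.
The Moon has covered 5.10/29.5 of its cycle, so θ ≈ 360° × 5.10/29.5 = 62.2°.
With cos θ = 0.466, the lit fraction is (1 − 0.466)/2 ≈ 0.267, so 27%.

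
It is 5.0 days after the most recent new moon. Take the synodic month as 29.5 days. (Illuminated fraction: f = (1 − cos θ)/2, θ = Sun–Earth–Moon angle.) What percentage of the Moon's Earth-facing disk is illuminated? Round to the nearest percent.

26%

The Moon has covered 5.0/29.5 of its cycle, so θ ≈ 360° × 5.0/29.5 = 61.0°.
With cos θ = 0.485, the lit fraction is (1 − 0.485)/2 ≈ 0.258, so 26%.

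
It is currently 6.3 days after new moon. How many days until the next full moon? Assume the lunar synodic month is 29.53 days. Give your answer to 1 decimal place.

Full moon occurs at elongation 180°, i.e. at age 29.53 × 180/360 = 14.765 d.
So 8.465 days remain (14.765 − 6.3).

8.5 days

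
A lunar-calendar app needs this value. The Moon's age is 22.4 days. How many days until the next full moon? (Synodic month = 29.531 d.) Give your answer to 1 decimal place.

21.9 days

Full moon occurs at elongation 180°, i.e. at age 29.531 × 180/360 = 14.765 d.
Already past this cycle's full moon; the next is at 14.765 + 29.531 = 44.296 d, so 44.296 − 22.4 = 21.896 days.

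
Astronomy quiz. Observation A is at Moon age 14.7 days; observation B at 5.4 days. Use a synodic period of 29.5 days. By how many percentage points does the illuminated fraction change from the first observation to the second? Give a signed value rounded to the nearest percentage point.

-70 percentage points

θ₁ = 360° × 14.7/29.5 = 179.4°, f₁ = (1 − cos θ₁)/2 = 1.000.
θ₂ = 360° × 5.4/29.5 = 65.9°, f₂ = (1 − cos θ₂)/2 = 0.296.
Change = f₂ − f₁ = -0.704 → -70 percentage points.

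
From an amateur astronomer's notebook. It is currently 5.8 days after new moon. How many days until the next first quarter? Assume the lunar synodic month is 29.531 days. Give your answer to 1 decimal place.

1.6 days

First quarter is 0.25 of the way through the cycle: age 0.25 × 29.531 = 7.383 d.
That is 7.383 − 5.8 = 1.583 days ahead.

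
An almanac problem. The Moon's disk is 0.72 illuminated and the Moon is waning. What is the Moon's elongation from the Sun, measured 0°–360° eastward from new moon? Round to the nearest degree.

244°

cos θ = 1 − 2f = -0.440, giving a principal value of 116.1°.
Waning ⇒ past full, so θ = 360° − 116.1° = 243.9°.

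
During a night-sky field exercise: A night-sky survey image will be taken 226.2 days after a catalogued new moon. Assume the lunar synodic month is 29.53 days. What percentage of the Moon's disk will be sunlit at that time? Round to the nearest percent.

77%

226.2 d spans 7 complete synodic months (7 × 29.53 = 206.71 d) plus 19.49 d.
The Moon has covered 19.49/29.53 of its cycle, so θ ≈ 360° × 19.49/29.53 = 237.6°.
With cos θ = (-0.536), the lit fraction is (1 − (-0.536))/2 ≈ 0.768, so 77%.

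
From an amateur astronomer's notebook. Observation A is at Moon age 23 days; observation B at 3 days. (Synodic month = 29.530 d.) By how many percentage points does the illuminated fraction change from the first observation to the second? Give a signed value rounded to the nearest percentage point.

-31 pp

First observation: θ = 360°·23/29.530 = 280.4°, so f = 0.410.
Second observation: θ = 36.6°, f = 0.098.
Δf = 0.098 − 0.410 = -0.311, i.e. -31 pp.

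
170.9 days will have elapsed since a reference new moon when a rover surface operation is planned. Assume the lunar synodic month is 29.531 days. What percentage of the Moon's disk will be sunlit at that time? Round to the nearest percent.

38%

170.9/29.531 = 5.787 lunations, so 5 complete cycles and 23.25 d into the next.
Phase angle: θ = 360°·(23.25 d)/(29.531 d) = 283.4°.
Illuminated fraction = (1 − cos 283.4°)/2 = (1 − 0.231)/2 ≈ 0.384, so 38%.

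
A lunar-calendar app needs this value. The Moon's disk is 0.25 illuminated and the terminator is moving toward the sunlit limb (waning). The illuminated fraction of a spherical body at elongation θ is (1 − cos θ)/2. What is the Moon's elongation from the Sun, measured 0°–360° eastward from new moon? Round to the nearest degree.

Invert f = (1 − cos θ)/2 to get cos θ = 1 − 2(0.25) = 0.500, hence θ₀ = arccos 0.500 = 60.0°.
Since the Moon is past full (waning), take the reflex angle: θ = 360° − 60.0° = 300.0°.

300°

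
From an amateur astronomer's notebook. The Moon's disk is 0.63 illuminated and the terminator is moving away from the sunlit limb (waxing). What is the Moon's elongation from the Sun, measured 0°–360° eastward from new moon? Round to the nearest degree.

105°

cos θ = 1 − 2f = -0.260, giving a principal value of 105.1°.
The Moon is waxing (0°–180°), so θ = 105.1° directly.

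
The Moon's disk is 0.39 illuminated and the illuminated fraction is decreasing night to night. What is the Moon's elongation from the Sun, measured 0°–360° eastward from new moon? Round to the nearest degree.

From f = (1 − cos θ)/2: cos θ = 1 − 2×0.39 = 0.220; arccos → 77.3°.
A waning Moon lies in 180°–360°, so θ = 360° − 77.3° = 282.7°.

283°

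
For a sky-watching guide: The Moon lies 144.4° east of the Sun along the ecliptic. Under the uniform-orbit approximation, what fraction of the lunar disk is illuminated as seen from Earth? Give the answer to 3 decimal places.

0.907

cos 144.4° = (-0.813), so f = (1 − (-0.813))/2 = 0.907.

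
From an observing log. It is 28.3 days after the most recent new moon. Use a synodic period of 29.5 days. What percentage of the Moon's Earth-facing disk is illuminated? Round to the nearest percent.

The Moon has covered 28.3/29.5 of its cycle, so θ ≈ 360° × 28.3/29.5 = 345.4°.
Illuminated fraction = (1 − cos 345.4°)/2 = (1 − 0.968)/2 ≈ 0.016, so 2%.

2%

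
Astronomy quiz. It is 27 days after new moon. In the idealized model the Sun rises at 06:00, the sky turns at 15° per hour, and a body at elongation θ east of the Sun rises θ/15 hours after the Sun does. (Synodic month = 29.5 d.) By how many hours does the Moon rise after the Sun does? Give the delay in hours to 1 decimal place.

The Moon has covered 27/29.5 of its cycle, so θ ≈ 360° × 27/29.5 = 329.5°.
Delay after the Sun = 329.5° / (15°/h) ≈ 21.97 h.
So the Moon rises 21.97 h after the Sun.

22.0 h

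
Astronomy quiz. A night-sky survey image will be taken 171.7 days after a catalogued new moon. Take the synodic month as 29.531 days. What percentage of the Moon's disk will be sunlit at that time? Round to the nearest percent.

Reduce mod P: 171.7 − 5×29.531 = 24.04 d into the current lunation.
Phase angle: θ = 360°·(24.04 d)/(29.531 d) = 293.1°.
Illuminated fraction = (1 − cos 293.1°)/2 = (1 − 0.393)/2 ≈ 0.304, so 30%.

30%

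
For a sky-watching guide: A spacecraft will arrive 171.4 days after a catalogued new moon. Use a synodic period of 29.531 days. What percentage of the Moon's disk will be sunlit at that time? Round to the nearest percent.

33%

171.4/29.531 = 5.804 lunations, so 5 complete cycles and 23.75 d into the next.
The Moon has covered 23.75/29.531 of its cycle, so θ ≈ 360° × 23.75/29.531 = 289.5°.
cos 289.5° = 0.333, so f = (1 − 0.333)/2 = 0.333, so 33%.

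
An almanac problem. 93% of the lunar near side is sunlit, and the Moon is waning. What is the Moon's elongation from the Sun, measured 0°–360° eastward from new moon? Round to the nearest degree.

211°

Invert f = (1 − cos θ)/2 to get cos θ = 1 − 2(0.93) = -0.860, hence θ₀ = arccos -0.860 = 149.3°.
Since the Moon is past full (waning), take the reflex angle: θ = 360° − 149.3° = 210.7°.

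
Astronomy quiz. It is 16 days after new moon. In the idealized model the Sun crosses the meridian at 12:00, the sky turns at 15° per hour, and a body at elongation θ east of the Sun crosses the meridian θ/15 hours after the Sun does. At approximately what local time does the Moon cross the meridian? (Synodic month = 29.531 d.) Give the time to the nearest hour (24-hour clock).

01:00

The Moon has covered 16/29.531 of its cycle, so θ ≈ 360° × 16/29.531 = 195.0°.
At 15° of sky rotation per hour, 195.0° corresponds to a 13.00 h lag.
12:00 + 13.00 h ≈ 01:00 → 01:00 to the nearest hour.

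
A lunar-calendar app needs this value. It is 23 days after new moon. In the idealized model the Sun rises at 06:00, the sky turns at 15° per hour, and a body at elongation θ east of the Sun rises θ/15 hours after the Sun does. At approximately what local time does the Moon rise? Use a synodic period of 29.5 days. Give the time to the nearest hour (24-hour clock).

Phase angle: θ = 360°·(23 d)/(29.5 d) = 280.7°.
At 15° of sky rotation per hour, 280.7° corresponds to a 18.71 h lag.
06:00 + 18.71 h ≈ 00:43 → 01:00 to the nearest hour.

01:00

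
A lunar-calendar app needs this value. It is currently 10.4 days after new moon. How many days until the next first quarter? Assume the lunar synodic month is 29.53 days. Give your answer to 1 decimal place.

26.5 days

First quarter is 0.25 of the way through the cycle: age 0.25 × 29.53 = 7.383 d.
Already past this cycle's first quarter; the next is at 7.383 + 29.53 = 36.913 d, so 36.913 − 10.4 = 26.513 days.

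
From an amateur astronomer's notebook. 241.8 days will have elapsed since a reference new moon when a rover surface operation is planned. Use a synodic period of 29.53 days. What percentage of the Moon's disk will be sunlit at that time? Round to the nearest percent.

241.8/29.53 = 8.188 lunations, so 8 complete cycles and 5.56 d into the next.
Phase angle: θ = 360°·(5.56 d)/(29.53 d) = 67.8°.
With cos θ = 0.378, the lit fraction is (1 − 0.378)/2 ≈ 0.311, so 31%.

31%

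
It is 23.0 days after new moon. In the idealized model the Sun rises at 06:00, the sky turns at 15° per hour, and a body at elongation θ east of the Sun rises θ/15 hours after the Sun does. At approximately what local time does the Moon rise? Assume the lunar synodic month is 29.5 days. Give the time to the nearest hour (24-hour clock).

01:00

The Moon has covered 23.0/29.5 of its cycle, so θ ≈ 360° × 23.0/29.5 = 280.7°.
The Moon trails the Sun by θ/15 = 280.7/15 ≈ 18.71 hours.
06:00 + 18.71 h ≈ 00:43 → 01:00 to the nearest hour.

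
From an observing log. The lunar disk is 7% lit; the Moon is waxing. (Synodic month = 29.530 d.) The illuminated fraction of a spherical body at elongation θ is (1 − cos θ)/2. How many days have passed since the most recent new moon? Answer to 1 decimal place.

2.5 days

cos θ = 1 − 2f = 0.860, giving a principal value of 30.7°.
The Moon is waxing (0°–180°), so θ = 30.7° directly.
Age = 29.530 × 30.7°/360° ≈ 2.52 days.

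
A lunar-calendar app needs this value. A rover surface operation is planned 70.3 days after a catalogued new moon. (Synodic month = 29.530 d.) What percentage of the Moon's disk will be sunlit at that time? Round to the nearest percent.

70.3 d spans 2 complete synodic months (2 × 29.530 = 59.06 d) plus 11.24 d.
Elongation θ = 360° × 11.24/29.530 ≈ 137.0°.
Illuminated fraction = (1 − cos 137.0°)/2 = (1 − (-0.732))/2 ≈ 0.866, so 87%.

87%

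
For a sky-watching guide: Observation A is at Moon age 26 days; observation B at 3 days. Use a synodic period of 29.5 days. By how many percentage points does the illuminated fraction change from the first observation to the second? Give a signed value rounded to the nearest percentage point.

-3 percentage points

First observation: θ = 360°·26/29.5 = 317.3°, so f = 0.133.
Second observation: θ = 36.6°, f = 0.099.
Δf = 0.099 − 0.133 = -0.034, i.e. -3 pp.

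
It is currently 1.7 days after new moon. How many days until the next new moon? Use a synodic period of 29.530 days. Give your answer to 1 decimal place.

27.8 days

The next new moon completes the synodic month: 29.530 − 1.7 = 27.830 days.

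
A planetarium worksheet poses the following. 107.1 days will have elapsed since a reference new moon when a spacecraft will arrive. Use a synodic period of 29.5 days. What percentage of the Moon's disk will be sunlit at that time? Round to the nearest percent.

84%

Reduce mod P: 107.1 − 3×29.5 = 18.60 d into the current lunation.
Phase angle: θ = 360°·(18.60 d)/(29.5 d) = 227.0°.
Illuminated fraction = (1 − cos 227.0°)/2 = (1 − (-0.682))/2 ≈ 0.841, so 84%.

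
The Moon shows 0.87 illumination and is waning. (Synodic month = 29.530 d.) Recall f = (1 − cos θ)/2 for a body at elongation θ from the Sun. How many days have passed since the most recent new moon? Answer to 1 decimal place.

18.2 days

Invert f = (1 − cos θ)/2 to get cos θ = 1 − 2(0.87) = -0.740, hence θ₀ = arccos -0.740 = 137.7°.
Since the Moon is past full (waning), take the reflex angle: θ = 360° − 137.7° = 222.3°.
Age = 29.530 × 222.3°/360° ≈ 18.23 days.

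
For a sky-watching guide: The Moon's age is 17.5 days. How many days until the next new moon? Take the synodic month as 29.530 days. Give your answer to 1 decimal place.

One full lunation from the last new moon is 29.530 d; remaining = 29.530 − 17.5 = 12.030 d.

12.0 days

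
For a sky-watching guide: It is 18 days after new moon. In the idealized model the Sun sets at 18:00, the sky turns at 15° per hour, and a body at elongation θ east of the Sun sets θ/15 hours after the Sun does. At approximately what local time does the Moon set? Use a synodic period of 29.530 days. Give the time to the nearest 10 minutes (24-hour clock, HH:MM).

08:40

The Moon has covered 18/29.530 of its cycle, so θ ≈ 360° × 18/29.530 = 219.4°.
The Moon trails the Sun by θ/15 = 219.4/15 ≈ 14.63 hours.
18:00 + 14.629 h ≈ 08:38 → 08:40 to the nearest ten minutes.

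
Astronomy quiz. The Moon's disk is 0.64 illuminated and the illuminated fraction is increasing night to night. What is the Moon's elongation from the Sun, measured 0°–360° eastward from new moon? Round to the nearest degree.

106°

From f = (1 − cos θ)/2: cos θ = 1 − 2×0.64 = -0.280; arccos → 106.3°.
Waxing ⇒ before full, so θ = 106.3°.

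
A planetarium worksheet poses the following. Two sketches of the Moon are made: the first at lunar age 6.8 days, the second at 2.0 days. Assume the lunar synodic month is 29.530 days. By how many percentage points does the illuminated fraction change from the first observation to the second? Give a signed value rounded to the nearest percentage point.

First observation: θ = 360°·6.8/29.530 = 82.9°, so f = 0.438.
Second observation: θ = 24.4°, f = 0.045.
Δf = 0.045 − 0.438 = -0.394, i.e. -39 pp.

-39 percentage points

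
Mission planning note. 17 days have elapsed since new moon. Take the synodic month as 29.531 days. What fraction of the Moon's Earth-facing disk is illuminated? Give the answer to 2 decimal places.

0.94

Elongation θ = 360° × 17/29.531 ≈ 207.2°.
With cos θ = (-0.889), the lit fraction is (1 − (-0.889))/2 ≈ 0.945.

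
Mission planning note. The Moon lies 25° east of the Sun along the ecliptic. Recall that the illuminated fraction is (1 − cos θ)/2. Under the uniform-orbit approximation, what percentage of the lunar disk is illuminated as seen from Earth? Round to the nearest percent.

cos 25° = 0.906, so f = (1 − 0.906)/2 = 0.047, i.e. 5%.

5%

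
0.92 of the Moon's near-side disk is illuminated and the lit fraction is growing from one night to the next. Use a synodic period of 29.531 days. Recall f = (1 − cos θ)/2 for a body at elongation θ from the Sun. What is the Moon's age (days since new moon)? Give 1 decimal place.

Invert f = (1 − cos θ)/2 to get cos θ = 1 − 2(0.92) = -0.840, hence θ₀ = arccos -0.840 = 147.1°.
Waxing ⇒ before full, so θ = 147.1°.
At 360°/29.531 d per day, 147.1° corresponds to 12.07 days.

12.1 days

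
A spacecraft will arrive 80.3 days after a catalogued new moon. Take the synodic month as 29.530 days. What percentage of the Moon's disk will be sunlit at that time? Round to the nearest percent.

Reduce mod P: 80.3 − 2×29.530 = 21.24 d into the current lunation.
The Moon has covered 21.24/29.530 of its cycle, so θ ≈ 360° × 21.24/29.530 = 258.9°.
cos 258.9° = (-0.192), so f = (1 − (-0.192))/2 = 0.596, so 60%.

60%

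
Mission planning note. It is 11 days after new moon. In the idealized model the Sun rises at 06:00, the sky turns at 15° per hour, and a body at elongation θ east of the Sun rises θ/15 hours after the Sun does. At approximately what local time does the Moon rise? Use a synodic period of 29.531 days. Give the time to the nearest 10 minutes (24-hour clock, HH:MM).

The Moon has covered 11/29.531 of its cycle, so θ ≈ 360° × 11/29.531 = 134.1°.
The Moon trails the Sun by θ/15 = 134.1/15 ≈ 8.94 hours.
06:00 + 8.940 h ≈ 14:56 → 15:00 to the nearest ten minutes.

15:00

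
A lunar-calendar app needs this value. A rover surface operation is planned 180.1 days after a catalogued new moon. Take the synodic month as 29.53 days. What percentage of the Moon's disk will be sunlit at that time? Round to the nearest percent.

9%

180.1 d spans 6 complete synodic months (6 × 29.53 = 177.18 d) plus 2.92 d.
Phase angle: θ = 360°·(2.92 d)/(29.53 d) = 35.6°.
cos 35.6° = 0.813, so f = (1 − 0.813)/2 = 0.093, so 9%.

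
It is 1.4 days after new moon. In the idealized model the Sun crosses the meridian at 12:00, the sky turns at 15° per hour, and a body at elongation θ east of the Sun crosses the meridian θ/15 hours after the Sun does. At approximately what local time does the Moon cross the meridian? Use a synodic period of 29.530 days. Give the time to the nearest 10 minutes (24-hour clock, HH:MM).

13:10

Phase angle: θ = 360°·(1.4 d)/(29.530 d) = 17.1°.
Delay after the Sun = 17.1° / (15°/h) ≈ 1.14 h.
12:00 + 1.138 h ≈ 13:08 → 13:10 to the nearest ten minutes.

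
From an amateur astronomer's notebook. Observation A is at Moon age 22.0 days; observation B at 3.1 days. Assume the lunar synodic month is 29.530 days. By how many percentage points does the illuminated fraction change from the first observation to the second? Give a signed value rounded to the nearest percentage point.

First observation: θ = 360°·22.0/29.530 = 268.2°, so f = 0.516.
Second observation: θ = 37.8°, f = 0.105.
Δf = 0.105 − 0.516 = -0.411, i.e. -41 pp.

-41 pp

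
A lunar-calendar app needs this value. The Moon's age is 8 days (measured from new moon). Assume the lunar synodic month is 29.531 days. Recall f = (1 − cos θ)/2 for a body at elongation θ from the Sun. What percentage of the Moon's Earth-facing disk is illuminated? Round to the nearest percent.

The Moon has covered 8/29.531 of its cycle, so θ ≈ 360° × 8/29.531 = 97.5°.
With cos θ = (-0.131), the lit fraction is (1 − (-0.131))/2 ≈ 0.565, so 57%.

57%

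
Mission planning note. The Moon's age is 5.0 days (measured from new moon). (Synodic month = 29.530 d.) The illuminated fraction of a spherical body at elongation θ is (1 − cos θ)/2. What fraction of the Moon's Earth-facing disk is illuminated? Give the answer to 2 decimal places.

The Moon has covered 5.0/29.530 of its cycle, so θ ≈ 360° × 5.0/29.530 = 61.0°.
cos 61.0° = 0.485, so f = (1 − 0.485)/2 = 0.257.

0.26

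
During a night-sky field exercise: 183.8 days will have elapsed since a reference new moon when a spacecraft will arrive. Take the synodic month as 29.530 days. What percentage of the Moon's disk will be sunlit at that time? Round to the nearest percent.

42%

183.8 d spans 6 complete synodic months (6 × 29.530 = 177.18 d) plus 6.62 d.
Elongation θ = 360° × 6.62/29.530 ≈ 80.7°.
Illuminated fraction = (1 − cos 80.7°)/2 = (1 − 0.162)/2 ≈ 0.419, so 42%.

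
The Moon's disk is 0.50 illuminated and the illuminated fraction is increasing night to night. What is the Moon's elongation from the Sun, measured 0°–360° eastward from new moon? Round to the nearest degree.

90°

Invert f = (1 − cos θ)/2 to get cos θ = 1 − 2(0.50) = 0.000, hence θ₀ = arccos 0.000 = 90.0°.
Before full moon the principal value applies: θ = 90.0°.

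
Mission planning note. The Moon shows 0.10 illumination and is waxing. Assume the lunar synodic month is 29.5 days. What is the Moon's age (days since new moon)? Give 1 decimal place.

3.0 days

Invert f = (1 − cos θ)/2 to get cos θ = 1 − 2(0.10) = 0.800, hence θ₀ = arccos 0.800 = 36.9°.
Waxing ⇒ before full, so θ = 36.9°.
That fraction of the synodic month is 36.9/360 × 29.5 d ≈ 3.02 d.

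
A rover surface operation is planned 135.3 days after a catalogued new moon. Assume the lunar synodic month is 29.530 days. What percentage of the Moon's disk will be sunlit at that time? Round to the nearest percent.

94%

135.3 d spans 4 complete synodic months (4 × 29.530 = 118.12 d) plus 17.18 d.
Elongation θ = 360° × 17.18/29.530 ≈ 209.4°.
With cos θ = (-0.871), the lit fraction is (1 − (-0.871))/2 ≈ 0.935, so 94%.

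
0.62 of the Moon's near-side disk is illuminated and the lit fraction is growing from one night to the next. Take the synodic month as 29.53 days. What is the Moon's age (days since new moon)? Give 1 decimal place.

From f = (1 − cos θ)/2: cos θ = 1 − 2×0.62 = -0.240; arccos → 103.9°.
The Moon is waxing (0°–180°), so θ = 103.9° directly.
That fraction of the synodic month is 103.9/360 × 29.53 d ≈ 8.52 d.

8.5 days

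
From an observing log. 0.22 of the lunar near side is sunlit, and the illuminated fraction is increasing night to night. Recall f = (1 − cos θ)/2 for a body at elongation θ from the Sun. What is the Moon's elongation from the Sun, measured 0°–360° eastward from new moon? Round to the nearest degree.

56°

cos θ = 1 − 2f = 0.560, giving a principal value of 55.9°.
Before full moon the principal value applies: θ = 55.9°.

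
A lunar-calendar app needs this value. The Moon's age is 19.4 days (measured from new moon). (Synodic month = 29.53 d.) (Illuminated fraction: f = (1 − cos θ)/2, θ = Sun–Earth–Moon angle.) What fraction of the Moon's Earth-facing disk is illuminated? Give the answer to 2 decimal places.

0.78

The Moon has covered 19.4/29.53 of its cycle, so θ ≈ 360° × 19.4/29.53 = 236.5°.
cos 236.5° = (-0.552), so f = (1 − (-0.552))/2 = 0.776.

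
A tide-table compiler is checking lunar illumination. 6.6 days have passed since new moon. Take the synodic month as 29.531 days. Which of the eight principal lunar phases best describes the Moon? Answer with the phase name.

θ ≈ 360° × 6.6/29.531 = 80°, which falls in the first quarter sector.

first quarter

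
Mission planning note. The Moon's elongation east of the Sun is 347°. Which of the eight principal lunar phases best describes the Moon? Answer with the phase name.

new moon

347° lies in the new moon sector of the 8-phase cycle.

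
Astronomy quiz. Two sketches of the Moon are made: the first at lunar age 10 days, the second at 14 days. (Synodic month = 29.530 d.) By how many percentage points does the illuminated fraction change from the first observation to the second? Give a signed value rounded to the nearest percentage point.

First observation: θ = 360°·10/29.530 = 121.9°, so f = 0.764.
Second observation: θ = 170.7°, f = 0.993.
Δf = 0.993 − 0.764 = +0.229, i.e. +23 pp.

+23 pp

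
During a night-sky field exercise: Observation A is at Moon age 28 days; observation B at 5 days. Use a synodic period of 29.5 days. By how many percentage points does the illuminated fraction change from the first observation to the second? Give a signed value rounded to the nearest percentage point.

+23 percentage points

First observation: θ = 360°·28/29.5 = 341.7°, so f = 0.025.
Second observation: θ = 61.0°, f = 0.258.
Δf = 0.258 − 0.025 = +0.232, i.e. +23 pp.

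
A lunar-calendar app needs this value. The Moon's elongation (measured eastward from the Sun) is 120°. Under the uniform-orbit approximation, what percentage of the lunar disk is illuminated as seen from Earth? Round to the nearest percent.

75%

cos 120° = (-0.500), so f = (1 − (-0.500))/2 = 0.750, i.e. 75%.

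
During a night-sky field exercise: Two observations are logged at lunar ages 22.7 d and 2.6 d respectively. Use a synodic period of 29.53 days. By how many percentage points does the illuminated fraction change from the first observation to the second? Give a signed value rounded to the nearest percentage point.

First observation: θ = 360°·22.7/29.53 = 276.7°, so f = 0.441.
Second observation: θ = 31.7°, f = 0.075.
Δf = 0.075 − 0.441 = -0.367, i.e. -37 pp.

-37 pp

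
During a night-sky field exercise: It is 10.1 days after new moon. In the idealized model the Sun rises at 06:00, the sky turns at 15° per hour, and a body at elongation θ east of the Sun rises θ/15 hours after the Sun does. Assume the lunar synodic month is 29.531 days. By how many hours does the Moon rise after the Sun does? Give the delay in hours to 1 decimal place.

8.2 h

Phase angle: θ = 360°·(10.1 d)/(29.531 d) = 123.1°.
At 15° of sky rotation per hour, 123.1° corresponds to a 8.21 h lag.
So the Moon rises 8.21 h after the Sun.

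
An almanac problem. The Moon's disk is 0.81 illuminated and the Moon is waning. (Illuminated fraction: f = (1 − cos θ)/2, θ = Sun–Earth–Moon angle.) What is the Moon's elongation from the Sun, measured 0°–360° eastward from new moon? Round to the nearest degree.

232°

Invert f = (1 − cos θ)/2 to get cos θ = 1 − 2(0.81) = -0.620, hence θ₀ = arccos -0.620 = 128.3°.
Since the Moon is past full (waning), take the reflex angle: θ = 360° − 128.3° = 231.7°.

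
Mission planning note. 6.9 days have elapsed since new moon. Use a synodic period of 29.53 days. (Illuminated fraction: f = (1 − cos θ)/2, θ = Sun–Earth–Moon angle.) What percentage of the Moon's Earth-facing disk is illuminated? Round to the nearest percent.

45%

Elongation θ = 360° × 6.9/29.53 ≈ 84.1°.
cos 84.1° = 0.102, so f = (1 − 0.102)/2 = 0.449, so 45%.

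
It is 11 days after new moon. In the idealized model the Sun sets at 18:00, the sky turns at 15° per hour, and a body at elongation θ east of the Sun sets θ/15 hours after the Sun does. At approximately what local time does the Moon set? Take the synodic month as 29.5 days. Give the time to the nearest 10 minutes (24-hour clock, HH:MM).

Elongation θ = 360° × 11/29.5 ≈ 134.2°.
Delay after the Sun = 134.2° / (15°/h) ≈ 8.95 h.
18:00 + 8.949 h ≈ 02:57 → 03:00 to the nearest ten minutes.

03:00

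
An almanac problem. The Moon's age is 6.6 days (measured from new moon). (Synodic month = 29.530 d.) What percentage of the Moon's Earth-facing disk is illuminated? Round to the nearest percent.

42%

Elongation θ = 360° × 6.6/29.530 ≈ 80.5°.
With cos θ = 0.166, the lit fraction is (1 − 0.166)/2 ≈ 0.417, so 42%.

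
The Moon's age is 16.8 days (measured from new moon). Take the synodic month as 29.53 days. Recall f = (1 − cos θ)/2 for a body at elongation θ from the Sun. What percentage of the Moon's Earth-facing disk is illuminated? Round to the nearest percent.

95%

The Moon has covered 16.8/29.53 of its cycle, so θ ≈ 360° × 16.8/29.53 = 204.8°.
With cos θ = (-0.908), the lit fraction is (1 − (-0.908))/2 ≈ 0.954, so 95%.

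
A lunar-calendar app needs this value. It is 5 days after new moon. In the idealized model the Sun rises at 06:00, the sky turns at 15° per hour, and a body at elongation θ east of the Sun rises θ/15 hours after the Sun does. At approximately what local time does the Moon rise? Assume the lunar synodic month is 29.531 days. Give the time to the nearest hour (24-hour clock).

The Moon has covered 5/29.531 of its cycle, so θ ≈ 360° × 5/29.531 = 61.0°.
The Moon trails the Sun by θ/15 = 61.0/15 ≈ 4.06 hours.
06:00 + 4.06 h ≈ 10:04 → 10:00 to the nearest hour.

10:00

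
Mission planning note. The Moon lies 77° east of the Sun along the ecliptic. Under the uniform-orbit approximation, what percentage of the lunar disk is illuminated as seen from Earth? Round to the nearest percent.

cos 77° = 0.225, so f = (1 − 0.225)/2 = 0.388, i.e. 39%.

39%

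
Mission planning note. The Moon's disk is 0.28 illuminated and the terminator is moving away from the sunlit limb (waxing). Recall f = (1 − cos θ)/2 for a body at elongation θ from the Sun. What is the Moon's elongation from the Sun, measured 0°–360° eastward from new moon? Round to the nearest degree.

cos θ = 1 − 2f = 0.440, giving a principal value of 63.9°.
Waxing ⇒ before full, so θ = 63.9°.

64°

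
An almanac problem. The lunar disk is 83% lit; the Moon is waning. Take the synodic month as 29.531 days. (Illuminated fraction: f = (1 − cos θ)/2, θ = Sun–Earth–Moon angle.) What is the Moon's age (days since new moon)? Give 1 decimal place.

18.8 days

From f = (1 − cos θ)/2: cos θ = 1 − 2×0.83 = -0.660; arccos → 131.3°.
A waning Moon lies in 180°–360°, so θ = 360° − 131.3° = 228.7°.
At 360°/29.531 d per day, 228.7° corresponds to 18.76 days.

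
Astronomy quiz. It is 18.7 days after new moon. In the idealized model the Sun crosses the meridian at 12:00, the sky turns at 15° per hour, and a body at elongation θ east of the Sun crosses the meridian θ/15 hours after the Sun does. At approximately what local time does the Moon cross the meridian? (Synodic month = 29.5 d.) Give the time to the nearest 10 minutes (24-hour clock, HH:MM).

Phase angle: θ = 360°·(18.7 d)/(29.5 d) = 228.2°.
The Moon trails the Sun by θ/15 = 228.2/15 ≈ 15.21 hours.
12:00 + 15.214 h ≈ 03:13 → 03:10 to the nearest ten minutes.

03:10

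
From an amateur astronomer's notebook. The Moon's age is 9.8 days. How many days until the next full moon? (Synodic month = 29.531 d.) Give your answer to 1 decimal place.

Full moon occurs at elongation 180°, i.e. at age 29.531 × 180/360 = 14.765 d.
So 4.965 days remain (14.765 − 9.8).

5.0 days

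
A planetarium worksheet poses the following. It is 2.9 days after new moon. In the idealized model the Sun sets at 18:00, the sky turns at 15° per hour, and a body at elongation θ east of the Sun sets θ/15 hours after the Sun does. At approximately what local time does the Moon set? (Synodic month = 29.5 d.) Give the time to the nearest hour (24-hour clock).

20:00

The Moon has covered 2.9/29.5 of its cycle, so θ ≈ 360° × 2.9/29.5 = 35.4°.
Delay after the Sun = 35.4° / (15°/h) ≈ 2.36 h.
18:00 + 2.36 h ≈ 20:22 → 20:00 to the nearest hour.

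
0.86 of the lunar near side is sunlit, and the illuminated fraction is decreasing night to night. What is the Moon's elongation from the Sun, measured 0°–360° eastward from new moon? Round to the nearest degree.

cos θ = 1 − 2f = -0.720, giving a principal value of 136.1°.
Waning ⇒ past full, so θ = 360° − 136.1° = 223.9°.

224°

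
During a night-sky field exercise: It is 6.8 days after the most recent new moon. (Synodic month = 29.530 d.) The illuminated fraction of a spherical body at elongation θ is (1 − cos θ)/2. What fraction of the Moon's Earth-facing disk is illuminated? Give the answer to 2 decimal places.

0.44

The Moon has covered 6.8/29.530 of its cycle, so θ ≈ 360° × 6.8/29.530 = 82.9°.
With cos θ = 0.124, the lit fraction is (1 − 0.124)/2 ≈ 0.438.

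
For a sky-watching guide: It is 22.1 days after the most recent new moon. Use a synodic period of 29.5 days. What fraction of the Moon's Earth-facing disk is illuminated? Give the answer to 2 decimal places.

Elongation θ = 360° × 22.1/29.5 ≈ 269.7°.
cos 269.7° = (-0.005), so f = (1 − (-0.005))/2 = 0.503.

0.50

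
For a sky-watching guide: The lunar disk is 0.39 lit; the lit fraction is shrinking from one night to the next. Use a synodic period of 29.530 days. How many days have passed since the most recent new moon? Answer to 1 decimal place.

cos θ = 1 − 2f = 0.220, giving a principal value of 77.3°.
Waning ⇒ past full, so θ = 360° − 77.3° = 282.7°.
That fraction of the synodic month is 282.7/360 × 29.530 d ≈ 23.19 d.

23.2 days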